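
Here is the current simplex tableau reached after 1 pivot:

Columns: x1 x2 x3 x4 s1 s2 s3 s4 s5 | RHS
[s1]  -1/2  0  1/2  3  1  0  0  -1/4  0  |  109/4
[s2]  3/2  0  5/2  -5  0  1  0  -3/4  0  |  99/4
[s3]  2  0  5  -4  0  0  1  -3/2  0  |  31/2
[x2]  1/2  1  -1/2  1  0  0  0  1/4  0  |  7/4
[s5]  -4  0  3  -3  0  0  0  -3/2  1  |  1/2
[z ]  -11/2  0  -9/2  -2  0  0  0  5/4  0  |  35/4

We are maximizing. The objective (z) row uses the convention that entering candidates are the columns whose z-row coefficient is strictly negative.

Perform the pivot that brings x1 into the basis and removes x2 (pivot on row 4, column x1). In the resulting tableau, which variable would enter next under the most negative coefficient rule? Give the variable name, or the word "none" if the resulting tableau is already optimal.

x3

Pivot element 1/2. New z-row = old z-row − (-11/2)·(row 4/(1/2)).
Updated z-row coefficients: x1: 0, x2: 11, x3: -10, x4: 9, s1: 0, s2: 0, s3: 0, s4: 4, s5: 0.
The most negative is -10 in column x3, so x3 would enter next.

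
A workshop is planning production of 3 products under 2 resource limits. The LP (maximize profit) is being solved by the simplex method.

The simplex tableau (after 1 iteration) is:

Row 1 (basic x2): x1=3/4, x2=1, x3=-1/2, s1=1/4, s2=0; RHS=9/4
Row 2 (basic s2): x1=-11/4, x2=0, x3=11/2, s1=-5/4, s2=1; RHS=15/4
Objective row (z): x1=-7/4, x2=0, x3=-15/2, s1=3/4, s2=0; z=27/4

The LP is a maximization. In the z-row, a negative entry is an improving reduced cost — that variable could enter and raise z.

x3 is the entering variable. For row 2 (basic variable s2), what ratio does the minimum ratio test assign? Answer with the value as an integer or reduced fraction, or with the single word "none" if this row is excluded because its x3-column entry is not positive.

Ratio = RHS / (x3 entry) = (15/4) / (11/2) = 15/22.

15/22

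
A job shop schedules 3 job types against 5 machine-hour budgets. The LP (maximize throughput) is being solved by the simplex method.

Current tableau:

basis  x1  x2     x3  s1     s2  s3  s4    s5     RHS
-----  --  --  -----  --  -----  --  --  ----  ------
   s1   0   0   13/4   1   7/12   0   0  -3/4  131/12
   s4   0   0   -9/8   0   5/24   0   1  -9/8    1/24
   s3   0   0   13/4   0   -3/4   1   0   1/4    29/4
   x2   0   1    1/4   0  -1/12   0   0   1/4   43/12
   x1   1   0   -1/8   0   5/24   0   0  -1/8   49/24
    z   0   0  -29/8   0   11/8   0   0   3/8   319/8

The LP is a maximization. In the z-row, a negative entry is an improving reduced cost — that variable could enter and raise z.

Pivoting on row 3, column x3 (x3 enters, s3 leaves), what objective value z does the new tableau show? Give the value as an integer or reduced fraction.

1247/26

Minimum ratio for x3: (29/4)/(13/4) = 29/13.
z changes by −(z-row coeff of x3)·ratio = −(-29/8)·(29/13) = 841/104.
New z = 319/8 + (841/104) = 1247/26.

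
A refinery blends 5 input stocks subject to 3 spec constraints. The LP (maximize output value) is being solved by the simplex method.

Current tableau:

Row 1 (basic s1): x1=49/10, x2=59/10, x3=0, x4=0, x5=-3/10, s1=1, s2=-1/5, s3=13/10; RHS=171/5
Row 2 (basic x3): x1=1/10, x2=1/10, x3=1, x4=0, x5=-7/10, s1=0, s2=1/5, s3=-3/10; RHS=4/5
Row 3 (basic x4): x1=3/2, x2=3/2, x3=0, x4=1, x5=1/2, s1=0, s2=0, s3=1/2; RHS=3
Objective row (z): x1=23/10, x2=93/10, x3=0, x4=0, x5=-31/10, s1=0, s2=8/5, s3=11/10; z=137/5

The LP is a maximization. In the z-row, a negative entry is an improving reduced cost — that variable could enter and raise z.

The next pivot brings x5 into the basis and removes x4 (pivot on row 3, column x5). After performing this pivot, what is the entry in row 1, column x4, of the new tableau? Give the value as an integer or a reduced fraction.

Pivot element is row 3, column x5: 1/2.
Normalize row 3: new (row 3, x4) = 1/(1/2) = 2.
row 1 ← row 1 − (-3/10)·(new row 3): 0 − (-3/10)·2 = 3/5.

3/5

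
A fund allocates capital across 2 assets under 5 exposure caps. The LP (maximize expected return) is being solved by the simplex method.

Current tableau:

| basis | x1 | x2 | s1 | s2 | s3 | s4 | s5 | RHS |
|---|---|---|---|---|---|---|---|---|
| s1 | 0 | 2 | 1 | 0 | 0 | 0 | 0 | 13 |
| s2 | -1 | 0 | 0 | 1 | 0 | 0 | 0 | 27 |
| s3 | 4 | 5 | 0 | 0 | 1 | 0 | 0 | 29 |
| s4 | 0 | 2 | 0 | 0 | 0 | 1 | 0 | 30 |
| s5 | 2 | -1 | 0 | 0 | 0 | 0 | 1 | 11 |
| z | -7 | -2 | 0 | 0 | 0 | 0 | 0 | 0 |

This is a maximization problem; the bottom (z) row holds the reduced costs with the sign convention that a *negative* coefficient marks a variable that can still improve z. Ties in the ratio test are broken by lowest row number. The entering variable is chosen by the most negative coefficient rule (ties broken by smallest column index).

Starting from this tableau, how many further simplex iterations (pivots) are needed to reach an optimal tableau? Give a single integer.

pivot: x1 in, s5 out → z = 77/2
pivot: x2 in, s3 out → z = 44
No improving column remains; optimal.

2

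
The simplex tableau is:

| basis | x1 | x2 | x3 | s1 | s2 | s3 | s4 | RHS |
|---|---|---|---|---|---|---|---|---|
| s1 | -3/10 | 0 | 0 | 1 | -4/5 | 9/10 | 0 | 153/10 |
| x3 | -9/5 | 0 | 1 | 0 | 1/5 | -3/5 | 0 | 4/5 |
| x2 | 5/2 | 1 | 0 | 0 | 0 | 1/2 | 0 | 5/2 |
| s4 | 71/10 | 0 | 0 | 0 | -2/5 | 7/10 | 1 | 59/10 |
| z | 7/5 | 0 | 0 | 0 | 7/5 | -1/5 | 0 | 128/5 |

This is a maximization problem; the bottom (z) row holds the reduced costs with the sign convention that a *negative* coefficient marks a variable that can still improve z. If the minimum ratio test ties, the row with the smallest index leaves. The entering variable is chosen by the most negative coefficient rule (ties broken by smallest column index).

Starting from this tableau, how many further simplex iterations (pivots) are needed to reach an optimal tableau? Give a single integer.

1

pivot: s3 in, x2 out → z = 133/5
No improving column remains; optimal.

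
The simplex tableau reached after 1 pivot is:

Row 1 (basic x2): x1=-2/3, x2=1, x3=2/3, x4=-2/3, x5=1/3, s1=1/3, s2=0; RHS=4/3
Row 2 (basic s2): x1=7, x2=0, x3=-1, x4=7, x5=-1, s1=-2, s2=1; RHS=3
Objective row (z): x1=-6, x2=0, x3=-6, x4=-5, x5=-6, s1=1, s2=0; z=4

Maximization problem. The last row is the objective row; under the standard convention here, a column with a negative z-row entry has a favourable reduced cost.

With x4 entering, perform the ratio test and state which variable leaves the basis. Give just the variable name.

s2

Ratios: row 1 (x2): entry -2/3 ≤ 0, skip; row 2 (s2): 3/7 = 3/7.
Minimum ratio 3/7 is in the s2 row, so s2 leaves.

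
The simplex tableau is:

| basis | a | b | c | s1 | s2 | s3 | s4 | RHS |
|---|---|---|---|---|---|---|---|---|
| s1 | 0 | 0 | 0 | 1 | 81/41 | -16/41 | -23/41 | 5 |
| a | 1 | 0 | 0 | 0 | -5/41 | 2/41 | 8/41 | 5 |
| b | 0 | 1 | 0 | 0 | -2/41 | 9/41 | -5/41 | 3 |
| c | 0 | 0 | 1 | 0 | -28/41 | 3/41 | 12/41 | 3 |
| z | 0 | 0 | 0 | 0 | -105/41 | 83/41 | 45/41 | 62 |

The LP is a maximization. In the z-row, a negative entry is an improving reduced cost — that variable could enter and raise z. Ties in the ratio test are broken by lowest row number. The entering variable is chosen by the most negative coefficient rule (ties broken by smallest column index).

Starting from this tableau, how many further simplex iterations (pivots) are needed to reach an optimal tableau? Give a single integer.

pivot: s2 in, s1 out → z = 1849/27
No improving column remains; optimal.

1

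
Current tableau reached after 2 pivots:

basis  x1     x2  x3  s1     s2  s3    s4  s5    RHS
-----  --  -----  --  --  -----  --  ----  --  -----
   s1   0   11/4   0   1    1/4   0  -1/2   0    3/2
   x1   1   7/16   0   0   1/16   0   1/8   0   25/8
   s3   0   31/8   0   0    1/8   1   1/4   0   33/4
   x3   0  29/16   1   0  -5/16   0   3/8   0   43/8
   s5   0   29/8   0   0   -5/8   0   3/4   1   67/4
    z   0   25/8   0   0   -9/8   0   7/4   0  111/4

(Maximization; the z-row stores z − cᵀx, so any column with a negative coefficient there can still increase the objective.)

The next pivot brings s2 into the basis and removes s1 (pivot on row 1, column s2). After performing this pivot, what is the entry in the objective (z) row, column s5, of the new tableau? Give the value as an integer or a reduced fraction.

Pivot element is row 1, column s2: 1/4.
Normalize row 1: new (row 1, s5) = 0/(1/4) = 0.
z-row ← z-row − (-9/8)·(new row 1): 0 − (-9/8)·0 = 0.

0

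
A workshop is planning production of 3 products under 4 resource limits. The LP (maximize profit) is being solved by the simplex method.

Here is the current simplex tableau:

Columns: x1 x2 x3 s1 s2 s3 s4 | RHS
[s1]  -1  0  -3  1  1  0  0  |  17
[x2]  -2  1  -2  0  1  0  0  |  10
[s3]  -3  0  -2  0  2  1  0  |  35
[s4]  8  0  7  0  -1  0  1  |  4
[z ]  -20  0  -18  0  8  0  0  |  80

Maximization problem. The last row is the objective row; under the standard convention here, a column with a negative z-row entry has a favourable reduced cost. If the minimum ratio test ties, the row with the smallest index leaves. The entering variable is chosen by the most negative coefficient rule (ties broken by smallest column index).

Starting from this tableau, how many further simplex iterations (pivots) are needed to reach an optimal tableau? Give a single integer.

pivot: x1 in, s4 out → z = 90
pivot: x3 in, x1 out → z = 632/7
No improving column remains; optimal.

2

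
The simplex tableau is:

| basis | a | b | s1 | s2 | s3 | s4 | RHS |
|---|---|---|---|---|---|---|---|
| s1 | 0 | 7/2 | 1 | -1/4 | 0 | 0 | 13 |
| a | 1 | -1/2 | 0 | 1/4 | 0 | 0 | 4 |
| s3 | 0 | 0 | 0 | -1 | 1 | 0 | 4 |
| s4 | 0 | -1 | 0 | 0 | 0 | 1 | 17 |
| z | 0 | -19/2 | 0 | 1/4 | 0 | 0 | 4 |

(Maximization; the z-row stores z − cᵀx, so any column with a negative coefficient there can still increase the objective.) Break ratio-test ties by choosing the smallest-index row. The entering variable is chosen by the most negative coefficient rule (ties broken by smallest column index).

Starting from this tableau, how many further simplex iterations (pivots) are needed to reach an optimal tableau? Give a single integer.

pivot: b in, s1 out → z = 275/7
pivot: s2 in, a out → z = 51
No improving column remains; optimal.

2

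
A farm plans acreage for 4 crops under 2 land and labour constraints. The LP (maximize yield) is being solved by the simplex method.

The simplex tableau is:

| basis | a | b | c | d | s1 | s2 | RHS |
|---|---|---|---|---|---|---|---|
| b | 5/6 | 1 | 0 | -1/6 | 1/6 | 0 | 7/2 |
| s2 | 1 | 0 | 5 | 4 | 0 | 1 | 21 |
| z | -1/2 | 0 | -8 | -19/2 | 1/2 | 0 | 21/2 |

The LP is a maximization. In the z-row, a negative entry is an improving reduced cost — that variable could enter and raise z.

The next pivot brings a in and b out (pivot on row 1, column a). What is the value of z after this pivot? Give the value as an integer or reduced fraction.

Minimum ratio for a: (7/2)/(5/6) = 21/5.
z changes by −(z-row coeff of a)·ratio = −(-1/2)·(21/5) = 21/10.
New z = 21/2 + (21/10) = 63/5.

63/5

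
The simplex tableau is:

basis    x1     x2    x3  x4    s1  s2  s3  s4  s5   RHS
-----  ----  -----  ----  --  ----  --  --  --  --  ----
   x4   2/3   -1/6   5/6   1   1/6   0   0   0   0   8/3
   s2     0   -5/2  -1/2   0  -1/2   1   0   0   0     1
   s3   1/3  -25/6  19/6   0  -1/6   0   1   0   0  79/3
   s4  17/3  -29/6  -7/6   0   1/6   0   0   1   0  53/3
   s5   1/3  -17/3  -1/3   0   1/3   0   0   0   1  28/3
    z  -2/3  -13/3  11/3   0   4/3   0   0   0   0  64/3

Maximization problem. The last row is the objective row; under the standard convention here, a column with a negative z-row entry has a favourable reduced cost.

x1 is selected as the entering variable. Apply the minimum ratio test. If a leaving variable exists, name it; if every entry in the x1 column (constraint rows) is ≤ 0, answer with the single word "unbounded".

Ratios: row 1 (x4): (8/3)/(2/3) = 4; row 2 (s2): entry 0 ≤ 0, skip; row 3 (s3): (79/3)/(1/3) = 79; row 4 (s4): (53/3)/(17/3) = 53/17; row 5 (s5): (28/3)/(1/3) = 28.
Minimum ratio is in the s4 row, so s4 leaves.

s4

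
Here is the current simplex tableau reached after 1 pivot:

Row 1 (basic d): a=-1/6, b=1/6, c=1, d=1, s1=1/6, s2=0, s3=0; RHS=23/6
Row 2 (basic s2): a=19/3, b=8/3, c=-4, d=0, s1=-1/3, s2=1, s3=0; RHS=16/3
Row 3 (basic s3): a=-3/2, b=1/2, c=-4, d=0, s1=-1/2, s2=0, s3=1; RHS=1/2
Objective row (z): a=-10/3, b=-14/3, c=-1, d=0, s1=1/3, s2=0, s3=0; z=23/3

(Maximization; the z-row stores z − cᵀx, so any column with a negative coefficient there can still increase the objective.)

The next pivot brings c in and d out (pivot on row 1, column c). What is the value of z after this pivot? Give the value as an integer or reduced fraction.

Minimum ratio for c: (23/6)/1 = 23/6.
z changes by −(z-row coeff of c)·ratio = −(-1)·(23/6) = 23/6.
New z = 23/3 + (23/6) = 23/2.

23/2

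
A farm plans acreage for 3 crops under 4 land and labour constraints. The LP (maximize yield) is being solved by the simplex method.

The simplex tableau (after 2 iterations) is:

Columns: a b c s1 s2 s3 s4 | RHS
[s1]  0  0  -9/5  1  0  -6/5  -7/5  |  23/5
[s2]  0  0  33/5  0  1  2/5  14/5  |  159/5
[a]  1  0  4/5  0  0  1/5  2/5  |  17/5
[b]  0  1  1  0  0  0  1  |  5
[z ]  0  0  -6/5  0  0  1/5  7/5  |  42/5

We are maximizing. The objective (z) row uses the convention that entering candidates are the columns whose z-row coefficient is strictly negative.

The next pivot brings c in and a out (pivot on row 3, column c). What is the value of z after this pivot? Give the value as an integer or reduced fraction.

Minimum ratio for c: (17/5)/(4/5) = 17/4.
z changes by −(z-row coeff of c)·ratio = −(-6/5)·(17/4) = 51/10.
New z = 42/5 + (51/10) = 27/2.

27/2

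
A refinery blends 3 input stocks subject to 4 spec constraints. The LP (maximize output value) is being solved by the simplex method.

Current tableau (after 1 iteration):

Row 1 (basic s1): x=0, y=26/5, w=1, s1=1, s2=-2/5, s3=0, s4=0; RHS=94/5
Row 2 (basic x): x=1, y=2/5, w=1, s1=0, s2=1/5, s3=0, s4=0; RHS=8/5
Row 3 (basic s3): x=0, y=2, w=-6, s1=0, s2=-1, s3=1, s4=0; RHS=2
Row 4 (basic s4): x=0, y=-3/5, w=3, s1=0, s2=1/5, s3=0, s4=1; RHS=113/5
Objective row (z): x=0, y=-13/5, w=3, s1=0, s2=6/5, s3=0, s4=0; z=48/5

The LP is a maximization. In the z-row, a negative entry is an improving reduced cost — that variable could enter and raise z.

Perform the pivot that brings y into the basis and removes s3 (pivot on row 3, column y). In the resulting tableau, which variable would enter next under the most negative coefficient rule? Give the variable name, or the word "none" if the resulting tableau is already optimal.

w

Pivot element 2. New z-row = old z-row − (-13/5)·(row 3/2).
Updated z-row coefficients: x: 0, y: 0, w: -24/5, s1: 0, s2: -1/10, s3: 13/10, s4: 0.
The most negative is -24/5 in column w, so w would enter next.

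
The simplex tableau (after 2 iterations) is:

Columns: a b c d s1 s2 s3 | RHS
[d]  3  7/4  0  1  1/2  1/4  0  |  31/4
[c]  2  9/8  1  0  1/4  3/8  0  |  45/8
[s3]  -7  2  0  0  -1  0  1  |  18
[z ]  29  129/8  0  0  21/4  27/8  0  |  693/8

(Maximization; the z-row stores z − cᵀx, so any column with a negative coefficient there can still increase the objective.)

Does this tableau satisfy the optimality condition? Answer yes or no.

yes

No objective-row coefficient is strictly negative, so no entering variable exists; the tableau is optimal.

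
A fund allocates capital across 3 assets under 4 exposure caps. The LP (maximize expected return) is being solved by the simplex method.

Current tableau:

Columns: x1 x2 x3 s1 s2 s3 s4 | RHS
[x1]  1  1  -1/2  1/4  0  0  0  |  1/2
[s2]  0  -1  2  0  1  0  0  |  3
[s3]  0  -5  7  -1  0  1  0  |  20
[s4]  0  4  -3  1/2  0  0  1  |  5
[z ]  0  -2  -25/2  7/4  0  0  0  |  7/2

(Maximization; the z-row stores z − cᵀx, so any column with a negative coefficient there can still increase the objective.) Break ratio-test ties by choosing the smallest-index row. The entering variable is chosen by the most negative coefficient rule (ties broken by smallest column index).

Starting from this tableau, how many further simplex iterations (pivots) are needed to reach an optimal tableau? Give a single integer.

2

pivot: x3 in, s2 out → z = 89/4
pivot: x2 in, x1 out → z = 36
No improving column remains; optimal.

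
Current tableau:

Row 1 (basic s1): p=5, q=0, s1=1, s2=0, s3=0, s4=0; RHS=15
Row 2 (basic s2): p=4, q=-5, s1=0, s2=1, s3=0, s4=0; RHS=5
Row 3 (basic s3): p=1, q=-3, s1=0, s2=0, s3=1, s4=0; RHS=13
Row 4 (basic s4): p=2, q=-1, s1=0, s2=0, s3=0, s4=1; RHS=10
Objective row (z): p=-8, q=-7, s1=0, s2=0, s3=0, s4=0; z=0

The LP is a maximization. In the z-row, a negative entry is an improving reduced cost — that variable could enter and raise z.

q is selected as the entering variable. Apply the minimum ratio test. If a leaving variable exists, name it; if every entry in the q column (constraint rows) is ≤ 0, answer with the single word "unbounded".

q-column entries: row 1: 0, row 2: -5, row 3: -3, row 4: -1. All ≤ 0, so q can increase without bound; the LP is unbounded in this direction.

unbounded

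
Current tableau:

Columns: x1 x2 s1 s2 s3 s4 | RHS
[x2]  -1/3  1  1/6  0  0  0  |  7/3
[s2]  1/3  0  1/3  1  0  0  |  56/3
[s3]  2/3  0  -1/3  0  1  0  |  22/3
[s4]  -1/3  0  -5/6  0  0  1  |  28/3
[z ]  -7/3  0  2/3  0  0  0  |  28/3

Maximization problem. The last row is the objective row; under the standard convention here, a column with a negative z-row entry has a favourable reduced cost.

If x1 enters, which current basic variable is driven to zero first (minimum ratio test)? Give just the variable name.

Ratios: row 1 (x2): entry -1/3 ≤ 0, skip; row 2 (s2): (56/3)/(1/3) = 56; row 3 (s3): (22/3)/(2/3) = 11; row 4 (s4): entry -1/3 ≤ 0, skip.
Minimum ratio 11 is in the s3 row, so s3 leaves.

s3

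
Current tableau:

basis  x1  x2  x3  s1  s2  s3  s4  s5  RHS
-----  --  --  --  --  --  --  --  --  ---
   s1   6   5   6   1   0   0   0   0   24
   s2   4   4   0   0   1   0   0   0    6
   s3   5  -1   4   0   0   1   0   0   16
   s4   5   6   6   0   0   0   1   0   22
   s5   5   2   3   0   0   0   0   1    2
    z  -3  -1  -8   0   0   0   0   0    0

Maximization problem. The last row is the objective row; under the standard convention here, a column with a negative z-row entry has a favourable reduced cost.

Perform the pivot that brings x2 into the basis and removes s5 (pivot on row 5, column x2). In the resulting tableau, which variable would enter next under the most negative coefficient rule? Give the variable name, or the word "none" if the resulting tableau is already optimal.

x3

Pivot element 2. New z-row = old z-row − (-1)·(row 5/2).
Updated z-row coefficients: x1: -1/2, x2: 0, x3: -13/2, s1: 0, s2: 0, s3: 0, s4: 0, s5: 1/2.
The most negative is -13/2 in column x3, so x3 would enter next.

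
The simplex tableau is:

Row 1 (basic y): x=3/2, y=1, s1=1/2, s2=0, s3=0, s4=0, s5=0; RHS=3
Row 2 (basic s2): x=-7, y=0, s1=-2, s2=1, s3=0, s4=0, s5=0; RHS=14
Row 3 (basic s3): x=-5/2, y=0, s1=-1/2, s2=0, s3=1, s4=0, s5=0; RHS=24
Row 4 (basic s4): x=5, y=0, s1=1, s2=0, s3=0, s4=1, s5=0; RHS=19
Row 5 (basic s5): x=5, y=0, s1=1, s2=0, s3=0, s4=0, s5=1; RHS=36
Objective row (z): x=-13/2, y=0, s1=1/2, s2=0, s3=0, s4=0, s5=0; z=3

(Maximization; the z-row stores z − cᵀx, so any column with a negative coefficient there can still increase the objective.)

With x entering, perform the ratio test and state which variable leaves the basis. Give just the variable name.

Ratios: row 1 (y): 3/(3/2) = 2; row 2 (s2): entry -7 ≤ 0, skip; row 3 (s3): entry -5/2 ≤ 0, skip; row 4 (s4): 19/5 = 19/5; row 5 (s5): 36/5 = 36/5.
Minimum ratio 2 is in the y row, so y leaves.

y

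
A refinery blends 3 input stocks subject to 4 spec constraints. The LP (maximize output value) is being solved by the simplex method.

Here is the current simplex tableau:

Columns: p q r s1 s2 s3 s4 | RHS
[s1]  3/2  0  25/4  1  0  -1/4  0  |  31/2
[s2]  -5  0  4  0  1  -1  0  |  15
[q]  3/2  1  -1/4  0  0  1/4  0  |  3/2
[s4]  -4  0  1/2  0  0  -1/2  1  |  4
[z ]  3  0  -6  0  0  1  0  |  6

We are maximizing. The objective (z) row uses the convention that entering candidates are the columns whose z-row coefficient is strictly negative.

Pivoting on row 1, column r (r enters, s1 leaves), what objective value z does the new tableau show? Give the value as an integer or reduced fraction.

522/25

Minimum ratio for r: (31/2)/(25/4) = 62/25.
z changes by −(z-row coeff of r)·ratio = −(-6)·(62/25) = 372/25.
New z = 6 + (372/25) = 522/25.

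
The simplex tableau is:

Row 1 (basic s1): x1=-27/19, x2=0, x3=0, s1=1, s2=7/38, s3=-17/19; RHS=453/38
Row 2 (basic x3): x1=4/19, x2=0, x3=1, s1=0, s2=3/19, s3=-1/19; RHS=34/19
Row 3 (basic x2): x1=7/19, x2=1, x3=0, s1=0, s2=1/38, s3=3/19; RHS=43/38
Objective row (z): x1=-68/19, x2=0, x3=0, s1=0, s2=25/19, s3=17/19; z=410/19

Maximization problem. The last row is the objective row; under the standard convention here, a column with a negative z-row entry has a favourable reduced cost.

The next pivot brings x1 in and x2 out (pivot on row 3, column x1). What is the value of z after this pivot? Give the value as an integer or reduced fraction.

Minimum ratio for x1: (43/38)/(7/19) = 43/14.
z changes by −(z-row coeff of x1)·ratio = −(-68/19)·(43/14) = 1462/133.
New z = 410/19 + (1462/133) = 228/7.

228/7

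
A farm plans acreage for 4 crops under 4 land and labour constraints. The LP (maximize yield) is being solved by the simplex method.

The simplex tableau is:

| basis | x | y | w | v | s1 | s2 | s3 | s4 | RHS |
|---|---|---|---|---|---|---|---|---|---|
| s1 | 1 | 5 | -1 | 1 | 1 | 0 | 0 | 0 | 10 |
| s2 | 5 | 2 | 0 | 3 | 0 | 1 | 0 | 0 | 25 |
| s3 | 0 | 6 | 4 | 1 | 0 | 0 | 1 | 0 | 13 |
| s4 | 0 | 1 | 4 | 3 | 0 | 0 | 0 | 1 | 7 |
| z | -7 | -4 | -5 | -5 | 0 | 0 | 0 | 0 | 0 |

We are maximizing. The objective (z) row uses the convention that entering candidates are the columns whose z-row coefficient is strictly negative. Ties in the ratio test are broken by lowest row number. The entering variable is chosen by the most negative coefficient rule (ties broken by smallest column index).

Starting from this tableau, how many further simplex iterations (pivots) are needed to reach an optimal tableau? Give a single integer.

2

pivot: x in, s2 out → z = 35
pivot: w in, s4 out → z = 175/4
No improving column remains; optimal.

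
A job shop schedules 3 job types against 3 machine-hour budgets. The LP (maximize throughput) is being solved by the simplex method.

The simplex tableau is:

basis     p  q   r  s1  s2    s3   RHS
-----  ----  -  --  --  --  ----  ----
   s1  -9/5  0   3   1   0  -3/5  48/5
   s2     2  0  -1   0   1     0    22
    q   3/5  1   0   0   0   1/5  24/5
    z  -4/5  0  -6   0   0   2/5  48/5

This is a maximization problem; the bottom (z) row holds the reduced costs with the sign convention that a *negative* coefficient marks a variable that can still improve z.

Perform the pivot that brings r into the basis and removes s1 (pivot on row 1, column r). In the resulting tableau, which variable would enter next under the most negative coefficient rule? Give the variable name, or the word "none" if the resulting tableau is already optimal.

Pivot element 3. New z-row = old z-row − (-6)·(row 1/3).
Updated z-row coefficients: p: -22/5, q: 0, r: 0, s1: 2, s2: 0, s3: -4/5.
The most negative is -22/5 in column p, so p would enter next.

p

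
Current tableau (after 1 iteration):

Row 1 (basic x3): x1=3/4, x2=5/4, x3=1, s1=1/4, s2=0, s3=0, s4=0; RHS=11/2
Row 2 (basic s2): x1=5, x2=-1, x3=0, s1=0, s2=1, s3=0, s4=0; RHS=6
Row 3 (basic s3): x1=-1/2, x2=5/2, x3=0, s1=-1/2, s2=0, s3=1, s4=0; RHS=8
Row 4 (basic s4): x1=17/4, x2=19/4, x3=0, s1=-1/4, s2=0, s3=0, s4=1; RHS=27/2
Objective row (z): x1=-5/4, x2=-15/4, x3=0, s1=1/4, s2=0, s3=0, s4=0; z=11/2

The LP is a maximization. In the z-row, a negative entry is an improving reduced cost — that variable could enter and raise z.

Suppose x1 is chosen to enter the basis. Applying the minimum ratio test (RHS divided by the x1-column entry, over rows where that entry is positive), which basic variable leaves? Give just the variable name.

s2

Ratios: row 1 (x3): (11/2)/(3/4) = 22/3; row 2 (s2): 6/5 = 6/5; row 3 (s3): entry -1/2 ≤ 0, skip; row 4 (s4): (27/2)/(17/4) = 54/17.
Minimum ratio 6/5 is in the s2 row, so s2 leaves.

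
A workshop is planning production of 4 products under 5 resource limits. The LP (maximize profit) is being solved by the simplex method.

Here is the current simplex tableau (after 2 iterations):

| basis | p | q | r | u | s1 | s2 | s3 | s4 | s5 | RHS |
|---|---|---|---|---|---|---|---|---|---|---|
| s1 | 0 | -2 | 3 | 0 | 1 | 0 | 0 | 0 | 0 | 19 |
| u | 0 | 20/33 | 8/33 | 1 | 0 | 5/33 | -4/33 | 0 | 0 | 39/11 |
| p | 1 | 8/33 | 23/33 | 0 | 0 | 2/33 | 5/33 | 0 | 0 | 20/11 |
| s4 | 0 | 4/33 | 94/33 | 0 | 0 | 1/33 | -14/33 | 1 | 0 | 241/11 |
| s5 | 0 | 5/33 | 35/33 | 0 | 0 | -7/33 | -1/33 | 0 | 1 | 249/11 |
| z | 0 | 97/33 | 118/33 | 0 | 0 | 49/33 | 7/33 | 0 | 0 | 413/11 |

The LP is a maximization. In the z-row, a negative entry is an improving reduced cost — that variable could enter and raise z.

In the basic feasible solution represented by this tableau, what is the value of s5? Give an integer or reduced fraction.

s5 is basic (row 5); its value is the RHS of that row: 249/11.

249/11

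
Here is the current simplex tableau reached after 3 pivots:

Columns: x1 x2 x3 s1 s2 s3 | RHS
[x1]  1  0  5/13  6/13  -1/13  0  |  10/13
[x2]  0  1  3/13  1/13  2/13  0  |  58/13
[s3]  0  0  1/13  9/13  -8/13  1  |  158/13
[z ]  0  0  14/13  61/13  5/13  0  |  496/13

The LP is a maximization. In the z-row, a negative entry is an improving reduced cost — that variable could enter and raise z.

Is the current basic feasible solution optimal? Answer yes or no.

No objective-row coefficient is strictly negative, so no entering variable exists; the tableau is optimal.

yes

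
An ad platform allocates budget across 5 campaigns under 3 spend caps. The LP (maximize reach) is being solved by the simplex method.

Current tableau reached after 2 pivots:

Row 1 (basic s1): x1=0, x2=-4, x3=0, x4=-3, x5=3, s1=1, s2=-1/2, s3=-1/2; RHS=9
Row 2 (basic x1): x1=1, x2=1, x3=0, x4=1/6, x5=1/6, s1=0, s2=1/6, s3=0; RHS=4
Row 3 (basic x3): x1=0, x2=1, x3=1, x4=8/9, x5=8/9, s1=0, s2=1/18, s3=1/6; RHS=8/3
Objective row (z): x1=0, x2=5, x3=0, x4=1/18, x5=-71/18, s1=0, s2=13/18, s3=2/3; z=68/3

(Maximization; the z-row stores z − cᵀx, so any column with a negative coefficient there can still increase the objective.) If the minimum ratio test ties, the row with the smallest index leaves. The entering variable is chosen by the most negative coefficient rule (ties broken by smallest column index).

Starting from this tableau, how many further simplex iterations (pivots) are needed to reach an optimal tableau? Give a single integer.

2

pivot: x5 in, s1 out → z = 69/2
pivot: x4 in, x3 out → z = 69/2
No improving column remains; optimal.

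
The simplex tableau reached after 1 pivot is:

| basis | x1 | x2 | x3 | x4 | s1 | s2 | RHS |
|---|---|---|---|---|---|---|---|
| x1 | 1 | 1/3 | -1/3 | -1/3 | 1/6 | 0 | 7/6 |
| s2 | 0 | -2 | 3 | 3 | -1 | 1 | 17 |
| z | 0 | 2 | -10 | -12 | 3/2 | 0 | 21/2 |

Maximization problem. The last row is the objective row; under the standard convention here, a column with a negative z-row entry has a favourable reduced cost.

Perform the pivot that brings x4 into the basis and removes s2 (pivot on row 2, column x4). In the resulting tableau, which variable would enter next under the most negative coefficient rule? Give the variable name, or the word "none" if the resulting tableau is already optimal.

x2

Pivot element 3. New z-row = old z-row − (-12)·(row 2/3).
Updated z-row coefficients: x1: 0, x2: -6, x3: 2, x4: 0, s1: -5/2, s2: 4.
The most negative is -6 in column x2, so x2 would enter next.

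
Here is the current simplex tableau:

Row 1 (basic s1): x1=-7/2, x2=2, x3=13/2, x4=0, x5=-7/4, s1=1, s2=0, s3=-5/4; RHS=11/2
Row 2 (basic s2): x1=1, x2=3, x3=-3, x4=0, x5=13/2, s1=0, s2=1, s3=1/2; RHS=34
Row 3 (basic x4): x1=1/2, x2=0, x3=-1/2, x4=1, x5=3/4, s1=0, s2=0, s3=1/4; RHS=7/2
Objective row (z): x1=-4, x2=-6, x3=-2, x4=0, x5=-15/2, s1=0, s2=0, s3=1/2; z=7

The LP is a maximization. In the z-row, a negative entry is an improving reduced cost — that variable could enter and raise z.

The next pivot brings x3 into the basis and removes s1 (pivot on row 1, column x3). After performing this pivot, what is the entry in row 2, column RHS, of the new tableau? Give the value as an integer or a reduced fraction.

Pivot element is row 1, column x3: 13/2.
Normalize row 1: new (row 1, RHS) = (11/2)/(13/2) = 11/13.
row 2 ← row 2 − (-3)·(new row 1): 34 − (-3)·(11/13) = 475/13.

475/13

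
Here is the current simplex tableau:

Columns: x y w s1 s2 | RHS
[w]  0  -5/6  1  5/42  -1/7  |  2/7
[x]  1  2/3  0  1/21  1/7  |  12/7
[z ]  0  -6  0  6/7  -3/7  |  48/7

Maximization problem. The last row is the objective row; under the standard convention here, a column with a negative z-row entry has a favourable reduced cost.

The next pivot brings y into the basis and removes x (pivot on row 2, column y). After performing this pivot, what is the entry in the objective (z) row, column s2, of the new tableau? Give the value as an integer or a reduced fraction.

6/7

Pivot element is row 2, column y: 2/3.
Normalize row 2: new (row 2, s2) = (1/7)/(2/3) = 3/14.
z-row ← z-row − (-6)·(new row 2): -3/7 − (-6)·(3/14) = 6/7.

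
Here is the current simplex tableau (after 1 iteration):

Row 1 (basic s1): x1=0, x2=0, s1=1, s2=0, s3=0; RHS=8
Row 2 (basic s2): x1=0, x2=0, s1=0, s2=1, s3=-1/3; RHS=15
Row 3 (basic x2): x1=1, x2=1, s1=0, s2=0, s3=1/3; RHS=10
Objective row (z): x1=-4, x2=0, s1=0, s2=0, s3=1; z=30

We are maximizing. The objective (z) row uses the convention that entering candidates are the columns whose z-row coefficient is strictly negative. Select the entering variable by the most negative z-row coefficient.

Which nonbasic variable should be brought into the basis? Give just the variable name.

Objective-row coefficients: x1: -4, x2: 0, s1: 0, s2: 0, s3: 1.
The most negative is -4 in column x1, so x1 enters.

x1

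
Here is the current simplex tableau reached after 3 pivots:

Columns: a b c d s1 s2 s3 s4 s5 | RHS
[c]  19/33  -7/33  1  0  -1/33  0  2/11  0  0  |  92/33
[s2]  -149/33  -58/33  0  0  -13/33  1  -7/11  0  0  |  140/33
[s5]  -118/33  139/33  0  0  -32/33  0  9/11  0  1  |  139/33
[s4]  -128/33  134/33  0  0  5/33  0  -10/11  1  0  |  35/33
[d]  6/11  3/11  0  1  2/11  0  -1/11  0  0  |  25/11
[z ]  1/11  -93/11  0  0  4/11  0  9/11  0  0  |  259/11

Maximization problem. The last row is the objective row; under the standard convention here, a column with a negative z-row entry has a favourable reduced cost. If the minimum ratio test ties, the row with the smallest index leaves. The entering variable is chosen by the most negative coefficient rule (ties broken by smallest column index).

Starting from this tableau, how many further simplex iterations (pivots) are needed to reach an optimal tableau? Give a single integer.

3

pivot: b in, s4 out → z = 3451/134
pivot: a in, d out → z = 5137/108
pivot: s3 in, s5 out → z = 2353/48
No improving column remains; optimal.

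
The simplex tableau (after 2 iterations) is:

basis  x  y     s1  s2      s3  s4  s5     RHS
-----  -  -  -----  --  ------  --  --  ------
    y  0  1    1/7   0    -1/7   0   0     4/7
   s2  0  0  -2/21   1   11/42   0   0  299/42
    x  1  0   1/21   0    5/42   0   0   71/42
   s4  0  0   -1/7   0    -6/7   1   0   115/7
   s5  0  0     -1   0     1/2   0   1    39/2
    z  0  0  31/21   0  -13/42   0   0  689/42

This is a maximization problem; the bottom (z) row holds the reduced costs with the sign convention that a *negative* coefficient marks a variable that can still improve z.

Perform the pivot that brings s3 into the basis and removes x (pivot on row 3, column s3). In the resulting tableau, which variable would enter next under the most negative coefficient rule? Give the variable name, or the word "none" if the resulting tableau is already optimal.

Pivot element 5/42. New z-row = old z-row − (-13/42)·(row 3/(5/42)).
Updated z-row coefficients: x: 13/5, y: 0, s1: 8/5, s2: 0, s3: 0, s4: 0, s5: 0.
No coefficient is strictly negative; the tableau after this pivot is optimal.

none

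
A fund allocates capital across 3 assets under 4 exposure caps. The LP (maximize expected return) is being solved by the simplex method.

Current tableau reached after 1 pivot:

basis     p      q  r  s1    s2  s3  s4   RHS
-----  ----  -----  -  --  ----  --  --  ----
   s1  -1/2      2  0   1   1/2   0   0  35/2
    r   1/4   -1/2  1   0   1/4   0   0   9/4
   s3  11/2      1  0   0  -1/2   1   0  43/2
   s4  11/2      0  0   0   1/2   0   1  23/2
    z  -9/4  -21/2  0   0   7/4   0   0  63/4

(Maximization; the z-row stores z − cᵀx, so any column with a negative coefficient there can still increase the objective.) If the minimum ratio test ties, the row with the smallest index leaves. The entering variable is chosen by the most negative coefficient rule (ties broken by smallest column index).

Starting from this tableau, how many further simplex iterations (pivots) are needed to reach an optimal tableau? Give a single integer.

pivot: q in, s1 out → z = 861/8
pivot: p in, s4 out → z = 1296/11
No improving column remains; optimal.

2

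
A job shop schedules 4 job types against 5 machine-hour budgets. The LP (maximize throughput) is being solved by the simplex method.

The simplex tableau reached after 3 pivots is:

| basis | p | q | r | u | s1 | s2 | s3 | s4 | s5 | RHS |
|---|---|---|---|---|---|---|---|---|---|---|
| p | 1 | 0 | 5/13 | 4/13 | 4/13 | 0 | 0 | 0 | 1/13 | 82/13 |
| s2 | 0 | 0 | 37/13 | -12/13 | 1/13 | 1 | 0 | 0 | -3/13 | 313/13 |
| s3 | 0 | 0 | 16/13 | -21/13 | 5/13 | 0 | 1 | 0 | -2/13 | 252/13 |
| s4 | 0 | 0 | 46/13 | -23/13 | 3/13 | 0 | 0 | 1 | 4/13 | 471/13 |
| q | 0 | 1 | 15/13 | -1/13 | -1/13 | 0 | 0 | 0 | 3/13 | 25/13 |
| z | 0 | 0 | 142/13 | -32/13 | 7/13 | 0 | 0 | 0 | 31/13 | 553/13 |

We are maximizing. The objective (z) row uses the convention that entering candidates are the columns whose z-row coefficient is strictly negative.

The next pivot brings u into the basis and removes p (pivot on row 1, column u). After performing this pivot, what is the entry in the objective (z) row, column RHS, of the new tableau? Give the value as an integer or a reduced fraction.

Pivot element is row 1, column u: 4/13.
Normalize row 1: new (row 1, RHS) = (82/13)/(4/13) = 41/2.
z-row ← z-row − (-32/13)·(new row 1): 553/13 − (-32/13)·(41/2) = 93.

93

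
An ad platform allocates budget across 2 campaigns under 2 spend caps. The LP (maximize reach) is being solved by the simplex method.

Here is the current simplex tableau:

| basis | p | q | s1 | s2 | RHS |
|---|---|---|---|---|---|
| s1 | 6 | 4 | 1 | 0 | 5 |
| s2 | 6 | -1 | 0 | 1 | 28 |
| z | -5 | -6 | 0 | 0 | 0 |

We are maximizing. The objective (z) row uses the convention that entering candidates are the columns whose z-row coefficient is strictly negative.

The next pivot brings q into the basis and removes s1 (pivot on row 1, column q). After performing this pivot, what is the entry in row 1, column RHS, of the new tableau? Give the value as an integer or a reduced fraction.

Pivot element is row 1, column q: 4.
Normalize row 1: new (row 1, RHS) = 5/4 = 5/4.
Row 1 is the pivot row, so the entry is 5/4.

5/4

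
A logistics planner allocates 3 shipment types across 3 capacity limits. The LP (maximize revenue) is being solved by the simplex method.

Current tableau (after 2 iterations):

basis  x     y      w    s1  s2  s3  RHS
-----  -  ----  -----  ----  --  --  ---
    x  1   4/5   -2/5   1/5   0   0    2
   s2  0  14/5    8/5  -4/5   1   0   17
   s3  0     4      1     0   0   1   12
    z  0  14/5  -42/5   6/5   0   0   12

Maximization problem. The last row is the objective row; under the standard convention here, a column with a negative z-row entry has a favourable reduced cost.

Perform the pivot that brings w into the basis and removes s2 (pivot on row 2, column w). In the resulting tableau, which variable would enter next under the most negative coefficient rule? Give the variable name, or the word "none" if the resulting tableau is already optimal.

Pivot element 8/5. New z-row = old z-row − (-42/5)·(row 2/(8/5)).
Updated z-row coefficients: x: 0, y: 35/2, w: 0, s1: -3, s2: 21/4, s3: 0.
The most negative is -3 in column s1, so s1 would enter next.

s1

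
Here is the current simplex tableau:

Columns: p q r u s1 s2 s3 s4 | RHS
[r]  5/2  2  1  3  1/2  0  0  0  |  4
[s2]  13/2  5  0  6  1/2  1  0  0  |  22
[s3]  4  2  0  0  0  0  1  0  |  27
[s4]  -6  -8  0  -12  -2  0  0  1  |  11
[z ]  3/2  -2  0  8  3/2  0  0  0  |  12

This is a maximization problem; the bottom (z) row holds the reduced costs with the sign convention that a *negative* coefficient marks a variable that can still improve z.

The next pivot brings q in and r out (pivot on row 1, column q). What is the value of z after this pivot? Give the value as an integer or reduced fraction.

16

Minimum ratio for q: 4/2 = 2.
z changes by −(z-row coeff of q)·ratio = −(-2)·2 = 4.
New z = 12 + 4 = 16.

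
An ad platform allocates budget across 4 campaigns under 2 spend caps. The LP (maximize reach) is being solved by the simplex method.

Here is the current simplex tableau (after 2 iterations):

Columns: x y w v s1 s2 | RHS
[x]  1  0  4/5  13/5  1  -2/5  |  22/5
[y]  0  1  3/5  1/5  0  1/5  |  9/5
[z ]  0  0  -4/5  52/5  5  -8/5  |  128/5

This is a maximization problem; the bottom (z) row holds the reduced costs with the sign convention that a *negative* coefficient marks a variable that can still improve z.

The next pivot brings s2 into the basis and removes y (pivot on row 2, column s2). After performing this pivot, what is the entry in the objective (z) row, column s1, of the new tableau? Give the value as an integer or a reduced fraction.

5

Pivot element is row 2, column s2: 1/5.
Normalize row 2: new (row 2, s1) = 0/(1/5) = 0.
z-row ← z-row − (-8/5)·(new row 2): 5 − (-8/5)·0 = 5.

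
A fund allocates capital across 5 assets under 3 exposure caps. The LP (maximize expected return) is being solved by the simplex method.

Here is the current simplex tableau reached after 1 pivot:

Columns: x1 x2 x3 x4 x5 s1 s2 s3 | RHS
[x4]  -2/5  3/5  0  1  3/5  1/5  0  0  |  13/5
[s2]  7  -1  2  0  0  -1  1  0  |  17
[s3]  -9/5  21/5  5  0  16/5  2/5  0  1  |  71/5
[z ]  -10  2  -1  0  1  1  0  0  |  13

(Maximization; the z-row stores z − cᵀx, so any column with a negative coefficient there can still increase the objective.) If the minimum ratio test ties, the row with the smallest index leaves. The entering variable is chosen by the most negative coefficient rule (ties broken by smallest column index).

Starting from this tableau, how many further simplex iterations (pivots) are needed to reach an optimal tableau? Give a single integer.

2

pivot: x1 in, s2 out → z = 261/7
pivot: s1 in, x4 out → z = 48
No improving column remains; optimal.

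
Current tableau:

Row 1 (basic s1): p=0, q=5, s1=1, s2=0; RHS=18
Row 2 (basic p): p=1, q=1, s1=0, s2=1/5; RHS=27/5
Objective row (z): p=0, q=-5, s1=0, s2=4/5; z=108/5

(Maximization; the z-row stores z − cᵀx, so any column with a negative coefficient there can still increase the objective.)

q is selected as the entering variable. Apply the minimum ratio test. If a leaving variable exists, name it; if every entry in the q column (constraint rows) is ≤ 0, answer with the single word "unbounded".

Ratios: row 1 (s1): 18/5 = 18/5; row 2 (p): (27/5)/1 = 27/5.
Minimum ratio is in the s1 row, so s1 leaves.

s1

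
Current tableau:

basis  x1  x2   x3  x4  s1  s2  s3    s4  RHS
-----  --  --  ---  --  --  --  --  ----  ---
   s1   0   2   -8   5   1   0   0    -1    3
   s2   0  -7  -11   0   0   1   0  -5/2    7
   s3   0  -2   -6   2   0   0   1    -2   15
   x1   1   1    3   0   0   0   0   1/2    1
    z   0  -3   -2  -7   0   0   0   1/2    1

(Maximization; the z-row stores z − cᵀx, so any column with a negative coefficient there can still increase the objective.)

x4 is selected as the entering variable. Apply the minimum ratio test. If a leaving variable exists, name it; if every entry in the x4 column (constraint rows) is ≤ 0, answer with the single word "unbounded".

s1

Ratios: row 1 (s1): 3/5 = 3/5; row 2 (s2): entry 0 ≤ 0, skip; row 3 (s3): 15/2 = 15/2; row 4 (x1): entry 0 ≤ 0, skip.
Minimum ratio is in the s1 row, so s1 leaves.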